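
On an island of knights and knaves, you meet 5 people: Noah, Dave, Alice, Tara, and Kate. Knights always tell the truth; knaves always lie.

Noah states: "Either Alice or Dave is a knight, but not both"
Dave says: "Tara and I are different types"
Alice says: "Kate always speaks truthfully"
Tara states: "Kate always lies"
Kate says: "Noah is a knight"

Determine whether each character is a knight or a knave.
Noah is a knight.
Dave is a knave.
Alice is a knight.
Tara is a knave.
Kate is a knight.

Verification:
- Noah (knight) says "Either Alice or Dave is a knight, but not both" - this is TRUE because Alice is a knight and Dave is a knave.
- Dave (knave) says "Tara and I are different types" - this is FALSE (a lie) because Dave is a knave and Tara is a knave.
- Alice (knight) says "Kate always speaks truthfully" - this is TRUE because Kate is a knight.
- Tara (knave) says "Kate always lies" - this is FALSE (a lie) because Kate is a knight.
- Kate (knight) says "Noah is a knight" - this is TRUE because Noah is a knight.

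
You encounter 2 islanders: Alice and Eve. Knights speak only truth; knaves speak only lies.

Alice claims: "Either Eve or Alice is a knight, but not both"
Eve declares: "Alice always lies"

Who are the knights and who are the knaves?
Alice is a knight.
Eve is a knave.

Verification:
- Alice (knight) says "Either Eve or Alice is a knight, but not both" - this is TRUE because Eve is a knave and Alice is a knight.
- Eve (knave) says "Alice always lies" - this is FALSE (a lie) because Alice is a knight.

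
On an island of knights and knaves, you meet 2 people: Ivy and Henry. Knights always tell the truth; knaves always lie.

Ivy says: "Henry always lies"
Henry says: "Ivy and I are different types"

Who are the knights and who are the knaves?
Ivy is a knave.
Henry is a knight.

Verification:
- Ivy (knave) says "Henry always lies" - this is FALSE (a lie) because Henry is a knight.
- Henry (knight) says "Ivy and I are different types" - this is TRUE because Henry is a knight and Ivy is a knave.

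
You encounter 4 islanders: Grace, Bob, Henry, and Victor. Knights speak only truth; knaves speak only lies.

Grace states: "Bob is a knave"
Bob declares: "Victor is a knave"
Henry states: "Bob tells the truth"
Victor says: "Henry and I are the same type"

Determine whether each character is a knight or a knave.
Grace is a knave.
Bob is a knight.
Henry is a knight.
Victor is a knave.

Verification:
- Grace (knave) says "Bob is a knave" - this is FALSE (a lie) because Bob is a knight.
- Bob (knight) says "Victor is a knave" - this is TRUE because Victor is a knave.
- Henry (knight) says "Bob tells the truth" - this is TRUE because Bob is a knight.
- Victor (knave) says "Henry and I are the same type" - this is FALSE (a lie) because Victor is a knave and Henry is a knight.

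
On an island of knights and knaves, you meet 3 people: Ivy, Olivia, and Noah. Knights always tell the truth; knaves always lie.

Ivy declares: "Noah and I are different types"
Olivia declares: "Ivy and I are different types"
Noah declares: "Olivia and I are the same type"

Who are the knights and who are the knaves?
Ivy is a knave.
Olivia is a knight.
Noah is a knave.

Verification:
- Ivy (knave) says "Noah and I are different types" - this is FALSE (a lie) because Ivy is a knave and Noah is a knave.
- Olivia (knight) says "Ivy and I are different types" - this is TRUE because Olivia is a knight and Ivy is a knave.
- Noah (knave) says "Olivia and I are the same type" - this is FALSE (a lie) because Noah is a knave and Olivia is a knight.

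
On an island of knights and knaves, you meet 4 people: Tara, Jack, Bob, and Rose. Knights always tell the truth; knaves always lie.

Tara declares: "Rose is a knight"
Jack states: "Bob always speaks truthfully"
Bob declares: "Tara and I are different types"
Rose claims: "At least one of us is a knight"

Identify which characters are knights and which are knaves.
Tara is a knave.
Jack is a knave.
Bob is a knave.
Rose is a knave.

Verification:
- Tara (knave) says "Rose is a knight" - this is FALSE (a lie) because Rose is a knave.
- Jack (knave) says "Bob always speaks truthfully" - this is FALSE (a lie) because Bob is a knave.
- Bob (knave) says "Tara and I are different types" - this is FALSE (a lie) because Bob is a knave and Tara is a knave.
- Rose (knave) says "At least one of us is a knight" - this is FALSE (a lie) because no one is a knight.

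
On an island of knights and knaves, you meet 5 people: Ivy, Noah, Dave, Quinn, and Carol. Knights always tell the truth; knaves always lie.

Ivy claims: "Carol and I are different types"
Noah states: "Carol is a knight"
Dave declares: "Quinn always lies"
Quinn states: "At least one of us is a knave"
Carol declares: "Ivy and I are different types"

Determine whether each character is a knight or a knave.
Ivy is a knave.
Noah is a knave.
Dave is a knave.
Quinn is a knight.
Carol is a knave.

Verification:
- Ivy (knave) says "Carol and I are different types" - this is FALSE (a lie) because Ivy is a knave and Carol is a knave.
- Noah (knave) says "Carol is a knight" - this is FALSE (a lie) because Carol is a knave.
- Dave (knave) says "Quinn always lies" - this is FALSE (a lie) because Quinn is a knight.
- Quinn (knight) says "At least one of us is a knave" - this is TRUE because Ivy, Noah, Dave, and Carol are knaves.
- Carol (knave) says "Ivy and I are different types" - this is FALSE (a lie) because Carol is a knave and Ivy is a knave.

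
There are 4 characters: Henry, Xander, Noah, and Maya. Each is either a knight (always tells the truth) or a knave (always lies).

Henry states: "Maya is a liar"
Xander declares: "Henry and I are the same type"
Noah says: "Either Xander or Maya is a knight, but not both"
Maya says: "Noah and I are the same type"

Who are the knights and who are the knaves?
Henry is a knight.
Xander is a knight.
Noah is a knight.
Maya is a knave.

Verification:
- Henry (knight) says "Maya is a liar" - this is TRUE because Maya is a knave.
- Xander (knight) says "Henry and I are the same type" - this is TRUE because Xander is a knight and Henry is a knight.
- Noah (knight) says "Either Xander or Maya is a knight, but not both" - this is TRUE because Xander is a knight and Maya is a knave.
- Maya (knave) says "Noah and I are the same type" - this is FALSE (a lie) because Maya is a knave and Noah is a knight.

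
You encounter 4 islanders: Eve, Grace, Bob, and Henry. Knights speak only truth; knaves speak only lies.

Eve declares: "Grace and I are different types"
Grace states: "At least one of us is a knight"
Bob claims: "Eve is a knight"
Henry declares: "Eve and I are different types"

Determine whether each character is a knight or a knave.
Eve is a knave.
Grace is a knave.
Bob is a knave.
Henry is a knave.

Verification:
- Eve (knave) says "Grace and I are different types" - this is FALSE (a lie) because Eve is a knave and Grace is a knave.
- Grace (knave) says "At least one of us is a knight" - this is FALSE (a lie) because no one is a knight.
- Bob (knave) says "Eve is a knight" - this is FALSE (a lie) because Eve is a knave.
- Henry (knave) says "Eve and I are different types" - this is FALSE (a lie) because Henry is a knave and Eve is a knave.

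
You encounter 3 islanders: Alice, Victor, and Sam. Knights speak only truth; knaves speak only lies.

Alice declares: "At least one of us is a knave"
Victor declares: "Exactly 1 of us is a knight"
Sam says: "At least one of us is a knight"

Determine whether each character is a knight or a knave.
Alice is a knight.
Victor is a knave.
Sam is a knight.

Verification:
- Alice (knight) says "At least one of us is a knave" - this is TRUE because Victor is a knave.
- Victor (knave) says "Exactly 1 of us is a knight" - this is FALSE (a lie) because there are 2 knights.
- Sam (knight) says "At least one of us is a knight" - this is TRUE because Alice and Sam are knights.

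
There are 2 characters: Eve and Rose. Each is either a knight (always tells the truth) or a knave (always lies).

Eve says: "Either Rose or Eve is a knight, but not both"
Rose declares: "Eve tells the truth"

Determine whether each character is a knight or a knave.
Eve is a knave.
Rose is a knave.

Verification:
- Eve (knave) says "Either Rose or Eve is a knight, but not both" - this is FALSE (a lie) because Rose is a knave and Eve is a knave.
- Rose (knave) says "Eve tells the truth" - this is FALSE (a lie) because Eve is a knave.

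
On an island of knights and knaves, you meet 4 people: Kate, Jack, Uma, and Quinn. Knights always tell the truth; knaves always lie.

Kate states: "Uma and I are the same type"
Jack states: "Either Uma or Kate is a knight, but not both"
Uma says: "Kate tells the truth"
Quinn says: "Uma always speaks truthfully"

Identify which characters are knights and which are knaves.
Kate is a knight.
Jack is a knave.
Uma is a knight.
Quinn is a knight.

Verification:
- Kate (knight) says "Uma and I are the same type" - this is TRUE because Kate is a knight and Uma is a knight.
- Jack (knave) says "Either Uma or Kate is a knight, but not both" - this is FALSE (a lie) because Uma is a knight and Kate is a knight.
- Uma (knight) says "Kate tells the truth" - this is TRUE because Kate is a knight.
- Quinn (knight) says "Uma always speaks truthfully" - this is TRUE because Uma is a knight.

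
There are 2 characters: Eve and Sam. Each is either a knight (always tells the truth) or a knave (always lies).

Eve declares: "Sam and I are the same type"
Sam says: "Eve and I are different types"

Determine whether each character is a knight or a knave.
Eve is a knave.
Sam is a knight.

Verification:
- Eve (knave) says "Sam and I are the same type" - this is FALSE (a lie) because Eve is a knave and Sam is a knight.
- Sam (knight) says "Eve and I are different types" - this is TRUE because Sam is a knight and Eve is a knave.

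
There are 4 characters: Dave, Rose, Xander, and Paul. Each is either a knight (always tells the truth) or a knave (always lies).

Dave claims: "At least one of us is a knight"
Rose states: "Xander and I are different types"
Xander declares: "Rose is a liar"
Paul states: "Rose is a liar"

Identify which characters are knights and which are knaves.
Dave is a knight.
Rose is a knight.
Xander is a knave.
Paul is a knave.

Verification:
- Dave (knight) says "At least one of us is a knight" - this is TRUE because Dave and Rose are knights.
- Rose (knight) says "Xander and I are different types" - this is TRUE because Rose is a knight and Xander is a knave.
- Xander (knave) says "Rose is a liar" - this is FALSE (a lie) because Rose is a knight.
- Paul (knave) says "Rose is a liar" - this is FALSE (a lie) because Rose is a knight.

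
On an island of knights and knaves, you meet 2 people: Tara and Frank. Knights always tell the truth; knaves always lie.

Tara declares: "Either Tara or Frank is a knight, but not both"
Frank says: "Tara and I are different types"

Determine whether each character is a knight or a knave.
Tara is a knave.
Frank is a knave.

Verification:
- Tara (knave) says "Either Tara or Frank is a knight, but not both" - this is FALSE (a lie) because Tara is a knave and Frank is a knave.
- Frank (knave) says "Tara and I are different types" - this is FALSE (a lie) because Frank is a knave and Tara is a knave.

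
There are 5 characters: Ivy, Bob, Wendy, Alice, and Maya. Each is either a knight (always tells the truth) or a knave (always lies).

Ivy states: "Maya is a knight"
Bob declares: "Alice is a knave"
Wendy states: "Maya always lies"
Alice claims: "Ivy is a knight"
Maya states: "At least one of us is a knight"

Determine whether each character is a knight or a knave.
Ivy is a knight.
Bob is a knave.
Wendy is a knave.
Alice is a knight.
Maya is a knight.

Verification:
- Ivy (knight) says "Maya is a knight" - this is TRUE because Maya is a knight.
- Bob (knave) says "Alice is a knave" - this is FALSE (a lie) because Alice is a knight.
- Wendy (knave) says "Maya always lies" - this is FALSE (a lie) because Maya is a knight.
- Alice (knight) says "Ivy is a knight" - this is TRUE because Ivy is a knight.
- Maya (knight) says "At least one of us is a knight" - this is TRUE because Ivy, Alice, and Maya are knights.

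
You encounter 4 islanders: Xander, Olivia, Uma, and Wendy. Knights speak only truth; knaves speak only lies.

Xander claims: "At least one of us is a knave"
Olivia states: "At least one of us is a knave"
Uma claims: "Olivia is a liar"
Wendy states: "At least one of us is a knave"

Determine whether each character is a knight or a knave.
Xander is a knight.
Olivia is a knight.
Uma is a knave.
Wendy is a knight.

Verification:
- Xander (knight) says "At least one of us is a knave" - this is TRUE because Uma is a knave.
- Olivia (knight) says "At least one of us is a knave" - this is TRUE because Uma is a knave.
- Uma (knave) says "Olivia is a liar" - this is FALSE (a lie) because Olivia is a knight.
- Wendy (knight) says "At least one of us is a knave" - this is TRUE because Uma is a knave.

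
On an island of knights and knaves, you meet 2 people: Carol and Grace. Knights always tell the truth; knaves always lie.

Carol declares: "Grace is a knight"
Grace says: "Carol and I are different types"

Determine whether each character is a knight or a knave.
Carol is a knave.
Grace is a knave.

Verification:
- Carol (knave) says "Grace is a knight" - this is FALSE (a lie) because Grace is a knave.
- Grace (knave) says "Carol and I are different types" - this is FALSE (a lie) because Grace is a knave and Carol is a knave.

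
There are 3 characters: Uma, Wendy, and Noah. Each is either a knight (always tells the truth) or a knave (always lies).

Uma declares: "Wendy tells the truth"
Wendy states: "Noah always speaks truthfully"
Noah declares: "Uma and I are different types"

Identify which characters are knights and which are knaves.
Uma is a knave.
Wendy is a knave.
Noah is a knave.

Verification:
- Uma (knave) says "Wendy tells the truth" - this is FALSE (a lie) because Wendy is a knave.
- Wendy (knave) says "Noah always speaks truthfully" - this is FALSE (a lie) because Noah is a knave.
- Noah (knave) says "Uma and I are different types" - this is FALSE (a lie) because Noah is a knave and Uma is a knave.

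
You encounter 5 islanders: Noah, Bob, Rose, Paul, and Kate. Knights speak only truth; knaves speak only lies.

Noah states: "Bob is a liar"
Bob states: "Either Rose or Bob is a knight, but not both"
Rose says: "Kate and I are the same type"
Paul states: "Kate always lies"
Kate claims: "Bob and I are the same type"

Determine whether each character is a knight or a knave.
Noah is a knave.
Bob is a knight.
Rose is a knave.
Paul is a knave.
Kate is a knight.

Verification:
- Noah (knave) says "Bob is a liar" - this is FALSE (a lie) because Bob is a knight.
- Bob (knight) says "Either Rose or Bob is a knight, but not both" - this is TRUE because Rose is a knave and Bob is a knight.
- Rose (knave) says "Kate and I are the same type" - this is FALSE (a lie) because Rose is a knave and Kate is a knight.
- Paul (knave) says "Kate always lies" - this is FALSE (a lie) because Kate is a knight.
- Kate (knight) says "Bob and I are the same type" - this is TRUE because Kate is a knight and Bob is a knight.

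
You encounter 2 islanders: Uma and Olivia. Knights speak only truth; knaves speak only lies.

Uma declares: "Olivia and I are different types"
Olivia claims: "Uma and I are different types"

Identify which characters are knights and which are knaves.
Uma is a knave.
Olivia is a knave.

Verification:
- Uma (knave) says "Olivia and I are different types" - this is FALSE (a lie) because Uma is a knave and Olivia is a knave.
- Olivia (knave) says "Uma and I are different types" - this is FALSE (a lie) because Olivia is a knave and Uma is a knave.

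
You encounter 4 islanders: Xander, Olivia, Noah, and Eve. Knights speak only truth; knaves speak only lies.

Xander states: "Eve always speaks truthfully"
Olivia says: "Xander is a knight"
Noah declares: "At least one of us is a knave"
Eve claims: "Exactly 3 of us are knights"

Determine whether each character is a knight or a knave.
Xander is a knave.
Olivia is a knave.
Noah is a knight.
Eve is a knave.

Verification:
- Xander (knave) says "Eve always speaks truthfully" - this is FALSE (a lie) because Eve is a knave.
- Olivia (knave) says "Xander is a knight" - this is FALSE (a lie) because Xander is a knave.
- Noah (knight) says "At least one of us is a knave" - this is TRUE because Xander, Olivia, and Eve are knaves.
- Eve (knave) says "Exactly 3 of us are knights" - this is FALSE (a lie) because there are 1 knights.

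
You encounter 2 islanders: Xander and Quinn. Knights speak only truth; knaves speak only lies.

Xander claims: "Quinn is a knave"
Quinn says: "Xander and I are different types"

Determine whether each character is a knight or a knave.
Xander is a knave.
Quinn is a knight.

Verification:
- Xander (knave) says "Quinn is a knave" - this is FALSE (a lie) because Quinn is a knight.
- Quinn (knight) says "Xander and I are different types" - this is TRUE because Quinn is a knight and Xander is a knave.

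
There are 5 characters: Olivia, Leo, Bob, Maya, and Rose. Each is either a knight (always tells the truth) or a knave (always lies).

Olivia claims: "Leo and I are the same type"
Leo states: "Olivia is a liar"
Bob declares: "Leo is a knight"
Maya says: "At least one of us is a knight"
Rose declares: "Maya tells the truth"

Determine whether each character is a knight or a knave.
Olivia is a knave.
Leo is a knight.
Bob is a knight.
Maya is a knight.
Rose is a knight.

Verification:
- Olivia (knave) says "Leo and I are the same type" - this is FALSE (a lie) because Olivia is a knave and Leo is a knight.
- Leo (knight) says "Olivia is a liar" - this is TRUE because Olivia is a knave.
- Bob (knight) says "Leo is a knight" - this is TRUE because Leo is a knight.
- Maya (knight) says "At least one of us is a knight" - this is TRUE because Leo, Bob, Maya, and Rose are knights.
- Rose (knight) says "Maya tells the truth" - this is TRUE because Maya is a knight.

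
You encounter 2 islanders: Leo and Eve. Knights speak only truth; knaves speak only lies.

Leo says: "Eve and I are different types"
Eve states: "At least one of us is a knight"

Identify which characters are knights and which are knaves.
Leo is a knave.
Eve is a knave.

Verification:
- Leo (knave) says "Eve and I are different types" - this is FALSE (a lie) because Leo is a knave and Eve is a knave.
- Eve (knave) says "At least one of us is a knight" - this is FALSE (a lie) because no one is a knight.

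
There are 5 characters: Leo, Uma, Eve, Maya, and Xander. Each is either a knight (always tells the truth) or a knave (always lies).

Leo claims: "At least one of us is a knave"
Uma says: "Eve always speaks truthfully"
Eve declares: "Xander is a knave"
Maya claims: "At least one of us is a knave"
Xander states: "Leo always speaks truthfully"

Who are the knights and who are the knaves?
Leo is a knight.
Uma is a knave.
Eve is a knave.
Maya is a knight.
Xander is a knight.

Verification:
- Leo (knight) says "At least one of us is a knave" - this is TRUE because Uma and Eve are knaves.
- Uma (knave) says "Eve always speaks truthfully" - this is FALSE (a lie) because Eve is a knave.
- Eve (knave) says "Xander is a knave" - this is FALSE (a lie) because Xander is a knight.
- Maya (knight) says "At least one of us is a knave" - this is TRUE because Uma and Eve are knaves.
- Xander (knight) says "Leo always speaks truthfully" - this is TRUE because Leo is a knight.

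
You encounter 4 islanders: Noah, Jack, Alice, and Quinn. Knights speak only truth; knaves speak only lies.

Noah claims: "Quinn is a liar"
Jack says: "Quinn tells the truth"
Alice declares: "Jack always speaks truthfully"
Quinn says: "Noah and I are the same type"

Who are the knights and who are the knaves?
Noah is a knight.
Jack is a knave.
Alice is a knave.
Quinn is a knave.

Verification:
- Noah (knight) says "Quinn is a liar" - this is TRUE because Quinn is a knave.
- Jack (knave) says "Quinn tells the truth" - this is FALSE (a lie) because Quinn is a knave.
- Alice (knave) says "Jack always speaks truthfully" - this is FALSE (a lie) because Jack is a knave.
- Quinn (knave) says "Noah and I are the same type" - this is FALSE (a lie) because Quinn is a knave and Noah is a knight.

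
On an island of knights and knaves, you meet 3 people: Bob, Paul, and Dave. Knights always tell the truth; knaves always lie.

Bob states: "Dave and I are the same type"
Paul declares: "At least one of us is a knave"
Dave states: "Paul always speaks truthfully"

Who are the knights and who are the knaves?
Bob is a knave.
Paul is a knight.
Dave is a knight.

Verification:
- Bob (knave) says "Dave and I are the same type" - this is FALSE (a lie) because Bob is a knave and Dave is a knight.
- Paul (knight) says "At least one of us is a knave" - this is TRUE because Bob is a knave.
- Dave (knight) says "Paul always speaks truthfully" - this is TRUE because Paul is a knight.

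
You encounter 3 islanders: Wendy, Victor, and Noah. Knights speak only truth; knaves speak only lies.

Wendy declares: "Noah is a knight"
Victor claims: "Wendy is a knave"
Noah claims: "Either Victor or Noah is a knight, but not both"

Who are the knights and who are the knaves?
Wendy is a knight.
Victor is a knave.
Noah is a knight.

Verification:
- Wendy (knight) says "Noah is a knight" - this is TRUE because Noah is a knight.
- Victor (knave) says "Wendy is a knave" - this is FALSE (a lie) because Wendy is a knight.
- Noah (knight) says "Either Victor or Noah is a knight, but not both" - this is TRUE because Victor is a knave and Noah is a knight.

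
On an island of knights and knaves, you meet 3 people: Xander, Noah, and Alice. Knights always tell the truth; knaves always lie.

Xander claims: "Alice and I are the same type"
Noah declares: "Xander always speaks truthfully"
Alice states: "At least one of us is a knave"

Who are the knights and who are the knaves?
Xander is a knave.
Noah is a knave.
Alice is a knight.

Verification:
- Xander (knave) says "Alice and I are the same type" - this is FALSE (a lie) because Xander is a knave and Alice is a knight.
- Noah (knave) says "Xander always speaks truthfully" - this is FALSE (a lie) because Xander is a knave.
- Alice (knight) says "At least one of us is a knave" - this is TRUE because Xander and Noah are knaves.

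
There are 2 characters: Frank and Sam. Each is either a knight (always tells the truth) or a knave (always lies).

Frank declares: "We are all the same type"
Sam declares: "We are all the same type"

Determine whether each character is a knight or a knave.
Frank is a knight.
Sam is a knight.

Verification:
- Frank (knight) says "We are all the same type" - this is TRUE because Frank and Sam are knights.
- Sam (knight) says "We are all the same type" - this is TRUE because Frank and Sam are knights.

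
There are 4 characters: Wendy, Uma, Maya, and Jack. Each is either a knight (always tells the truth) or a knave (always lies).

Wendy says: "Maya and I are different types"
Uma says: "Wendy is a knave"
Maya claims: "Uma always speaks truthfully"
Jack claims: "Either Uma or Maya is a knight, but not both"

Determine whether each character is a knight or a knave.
Wendy is a knight.
Uma is a knave.
Maya is a knave.
Jack is a knave.

Verification:
- Wendy (knight) says "Maya and I are different types" - this is TRUE because Wendy is a knight and Maya is a knave.
- Uma (knave) says "Wendy is a knave" - this is FALSE (a lie) because Wendy is a knight.
- Maya (knave) says "Uma always speaks truthfully" - this is FALSE (a lie) because Uma is a knave.
- Jack (knave) says "Either Uma or Maya is a knight, but not both" - this is FALSE (a lie) because Uma is a knave and Maya is a knave.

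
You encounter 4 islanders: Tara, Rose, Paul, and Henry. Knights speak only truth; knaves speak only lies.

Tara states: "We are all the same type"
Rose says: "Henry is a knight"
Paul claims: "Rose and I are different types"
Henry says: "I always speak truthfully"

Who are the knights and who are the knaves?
Tara is a knave.
Rose is a knave.
Paul is a knight.
Henry is a knave.

Verification:
- Tara (knave) says "We are all the same type" - this is FALSE (a lie) because Paul is a knight and Tara, Rose, and Henry are knaves.
- Rose (knave) says "Henry is a knight" - this is FALSE (a lie) because Henry is a knave.
- Paul (knight) says "Rose and I are different types" - this is TRUE because Paul is a knight and Rose is a knave.
- Henry (knave) says "I always speak truthfully" - this is FALSE (a lie) because Henry is a knave.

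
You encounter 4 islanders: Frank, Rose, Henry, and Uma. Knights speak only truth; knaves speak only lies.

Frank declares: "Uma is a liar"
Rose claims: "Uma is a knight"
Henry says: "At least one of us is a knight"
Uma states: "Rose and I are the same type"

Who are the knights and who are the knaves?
Frank is a knave.
Rose is a knight.
Henry is a knight.
Uma is a knight.

Verification:
- Frank (knave) says "Uma is a liar" - this is FALSE (a lie) because Uma is a knight.
- Rose (knight) says "Uma is a knight" - this is TRUE because Uma is a knight.
- Henry (knight) says "At least one of us is a knight" - this is TRUE because Rose, Henry, and Uma are knights.
- Uma (knight) says "Rose and I are the same type" - this is TRUE because Uma is a knight and Rose is a knight.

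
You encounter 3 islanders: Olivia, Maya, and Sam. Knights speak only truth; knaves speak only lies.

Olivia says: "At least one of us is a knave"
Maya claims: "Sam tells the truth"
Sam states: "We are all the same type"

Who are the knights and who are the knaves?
Olivia is a knight.
Maya is a knave.
Sam is a knave.

Verification:
- Olivia (knight) says "At least one of us is a knave" - this is TRUE because Maya and Sam are knaves.
- Maya (knave) says "Sam tells the truth" - this is FALSE (a lie) because Sam is a knave.
- Sam (knave) says "We are all the same type" - this is FALSE (a lie) because Olivia is a knight and Maya and Sam are knaves.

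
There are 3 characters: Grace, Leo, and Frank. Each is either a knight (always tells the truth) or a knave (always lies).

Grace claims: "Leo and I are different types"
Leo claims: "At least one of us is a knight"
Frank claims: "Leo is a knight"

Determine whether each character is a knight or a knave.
Grace is a knave.
Leo is a knave.
Frank is a knave.

Verification:
- Grace (knave) says "Leo and I are different types" - this is FALSE (a lie) because Grace is a knave and Leo is a knave.
- Leo (knave) says "At least one of us is a knight" - this is FALSE (a lie) because no one is a knight.
- Frank (knave) says "Leo is a knight" - this is FALSE (a lie) because Leo is a knave.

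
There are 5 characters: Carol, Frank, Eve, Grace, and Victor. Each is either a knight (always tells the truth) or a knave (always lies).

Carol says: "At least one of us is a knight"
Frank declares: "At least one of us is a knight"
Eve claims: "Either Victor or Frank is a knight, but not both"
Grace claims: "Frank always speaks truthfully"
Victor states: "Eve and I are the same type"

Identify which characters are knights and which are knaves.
Carol is a knight.
Frank is a knight.
Eve is a knight.
Grace is a knight.
Victor is a knave.

Verification:
- Carol (knight) says "At least one of us is a knight" - this is TRUE because Carol, Frank, Eve, and Grace are knights.
- Frank (knight) says "At least one of us is a knight" - this is TRUE because Carol, Frank, Eve, and Grace are knights.
- Eve (knight) says "Either Victor or Frank is a knight, but not both" - this is TRUE because Victor is a knave and Frank is a knight.
- Grace (knight) says "Frank always speaks truthfully" - this is TRUE because Frank is a knight.
- Victor (knave) says "Eve and I are the same type" - this is FALSE (a lie) because Victor is a knave and Eve is a knight.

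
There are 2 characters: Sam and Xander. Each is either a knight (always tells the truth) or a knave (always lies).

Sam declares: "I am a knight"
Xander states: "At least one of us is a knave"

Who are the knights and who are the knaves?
Sam is a knave.
Xander is a knight.

Verification:
- Sam (knave) says "I am a knight" - this is FALSE (a lie) because Sam is a knave.
- Xander (knight) says "At least one of us is a knave" - this is TRUE because Sam is a knave.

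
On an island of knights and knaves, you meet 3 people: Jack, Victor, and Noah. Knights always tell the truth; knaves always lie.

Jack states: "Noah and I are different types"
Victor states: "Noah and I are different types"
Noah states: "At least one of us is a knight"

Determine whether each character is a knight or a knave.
Jack is a knave.
Victor is a knave.
Noah is a knave.

Verification:
- Jack (knave) says "Noah and I are different types" - this is FALSE (a lie) because Jack is a knave and Noah is a knave.
- Victor (knave) says "Noah and I are different types" - this is FALSE (a lie) because Victor is a knave and Noah is a knave.
- Noah (knave) says "At least one of us is a knight" - this is FALSE (a lie) because no one is a knight.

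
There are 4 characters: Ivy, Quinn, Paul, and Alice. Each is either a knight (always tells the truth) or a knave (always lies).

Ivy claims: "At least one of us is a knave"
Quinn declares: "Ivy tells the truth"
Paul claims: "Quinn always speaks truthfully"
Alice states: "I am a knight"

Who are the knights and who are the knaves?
Ivy is a knight.
Quinn is a knight.
Paul is a knight.
Alice is a knave.

Verification:
- Ivy (knight) says "At least one of us is a knave" - this is TRUE because Alice is a knave.
- Quinn (knight) says "Ivy tells the truth" - this is TRUE because Ivy is a knight.
- Paul (knight) says "Quinn always speaks truthfully" - this is TRUE because Quinn is a knight.
- Alice (knave) says "I am a knight" - this is FALSE (a lie) because Alice is a knave.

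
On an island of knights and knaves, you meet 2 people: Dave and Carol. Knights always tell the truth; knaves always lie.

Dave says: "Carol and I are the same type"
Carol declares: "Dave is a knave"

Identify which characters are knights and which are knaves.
Dave is a knave.
Carol is a knight.

Verification:
- Dave (knave) says "Carol and I are the same type" - this is FALSE (a lie) because Dave is a knave and Carol is a knight.
- Carol (knight) says "Dave is a knave" - this is TRUE because Dave is a knave.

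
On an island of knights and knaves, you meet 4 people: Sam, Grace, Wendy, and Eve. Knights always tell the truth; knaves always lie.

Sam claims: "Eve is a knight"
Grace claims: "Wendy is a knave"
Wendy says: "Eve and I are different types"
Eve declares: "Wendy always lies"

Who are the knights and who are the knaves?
Sam is a knave.
Grace is a knave.
Wendy is a knight.
Eve is a knave.

Verification:
- Sam (knave) says "Eve is a knight" - this is FALSE (a lie) because Eve is a knave.
- Grace (knave) says "Wendy is a knave" - this is FALSE (a lie) because Wendy is a knight.
- Wendy (knight) says "Eve and I are different types" - this is TRUE because Wendy is a knight and Eve is a knave.
- Eve (knave) says "Wendy always lies" - this is FALSE (a lie) because Wendy is a knight.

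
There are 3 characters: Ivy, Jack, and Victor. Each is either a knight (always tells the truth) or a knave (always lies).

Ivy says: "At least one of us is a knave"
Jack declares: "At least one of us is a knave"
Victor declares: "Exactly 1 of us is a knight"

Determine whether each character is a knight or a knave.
Ivy is a knight.
Jack is a knight.
Victor is a knave.

Verification:
- Ivy (knight) says "At least one of us is a knave" - this is TRUE because Victor is a knave.
- Jack (knight) says "At least one of us is a knave" - this is TRUE because Victor is a knave.
- Victor (knave) says "Exactly 1 of us is a knight" - this is FALSE (a lie) because there are 2 knights.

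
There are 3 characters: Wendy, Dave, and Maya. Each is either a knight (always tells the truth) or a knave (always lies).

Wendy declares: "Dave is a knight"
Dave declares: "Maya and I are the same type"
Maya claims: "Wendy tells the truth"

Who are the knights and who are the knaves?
Wendy is a knight.
Dave is a knight.
Maya is a knight.

Verification:
- Wendy (knight) says "Dave is a knight" - this is TRUE because Dave is a knight.
- Dave (knight) says "Maya and I are the same type" - this is TRUE because Dave is a knight and Maya is a knight.
- Maya (knight) says "Wendy tells the truth" - this is TRUE because Wendy is a knight.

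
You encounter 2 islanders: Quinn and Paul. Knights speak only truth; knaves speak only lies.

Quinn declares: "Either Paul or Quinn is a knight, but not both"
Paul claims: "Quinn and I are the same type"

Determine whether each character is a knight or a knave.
Quinn is a knight.
Paul is a knave.

Verification:
- Quinn (knight) says "Either Paul or Quinn is a knight, but not both" - this is TRUE because Paul is a knave and Quinn is a knight.
- Paul (knave) says "Quinn and I are the same type" - this is FALSE (a lie) because Paul is a knave and Quinn is a knight.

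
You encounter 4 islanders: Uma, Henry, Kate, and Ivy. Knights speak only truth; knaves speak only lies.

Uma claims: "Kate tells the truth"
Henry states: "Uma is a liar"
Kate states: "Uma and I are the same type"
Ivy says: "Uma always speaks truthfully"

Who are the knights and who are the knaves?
Uma is a knight.
Henry is a knave.
Kate is a knight.
Ivy is a knight.

Verification:
- Uma (knight) says "Kate tells the truth" - this is TRUE because Kate is a knight.
- Henry (knave) says "Uma is a liar" - this is FALSE (a lie) because Uma is a knight.
- Kate (knight) says "Uma and I are the same type" - this is TRUE because Kate is a knight and Uma is a knight.
- Ivy (knight) says "Uma always speaks truthfully" - this is TRUE because Uma is a knight.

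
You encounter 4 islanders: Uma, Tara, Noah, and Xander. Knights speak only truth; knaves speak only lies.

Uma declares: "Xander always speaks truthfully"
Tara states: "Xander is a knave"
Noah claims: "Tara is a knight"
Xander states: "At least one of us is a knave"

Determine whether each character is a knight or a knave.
Uma is a knight.
Tara is a knave.
Noah is a knave.
Xander is a knight.

Verification:
- Uma (knight) says "Xander always speaks truthfully" - this is TRUE because Xander is a knight.
- Tara (knave) says "Xander is a knave" - this is FALSE (a lie) because Xander is a knight.
- Noah (knave) says "Tara is a knight" - this is FALSE (a lie) because Tara is a knave.
- Xander (knight) says "At least one of us is a knave" - this is TRUE because Tara and Noah are knaves.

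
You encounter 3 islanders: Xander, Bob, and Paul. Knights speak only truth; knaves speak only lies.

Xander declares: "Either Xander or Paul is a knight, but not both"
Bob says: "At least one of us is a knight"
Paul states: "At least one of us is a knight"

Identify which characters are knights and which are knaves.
Xander is a knave.
Bob is a knave.
Paul is a knave.

Verification:
- Xander (knave) says "Either Xander or Paul is a knight, but not both" - this is FALSE (a lie) because Xander is a knave and Paul is a knave.
- Bob (knave) says "At least one of us is a knight" - this is FALSE (a lie) because no one is a knight.
- Paul (knave) says "At least one of us is a knight" - this is FALSE (a lie) because no one is a knight.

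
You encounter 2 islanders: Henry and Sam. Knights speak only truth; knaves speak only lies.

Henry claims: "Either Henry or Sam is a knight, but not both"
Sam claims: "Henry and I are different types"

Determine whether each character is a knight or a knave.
Henry is a knave.
Sam is a knave.

Verification:
- Henry (knave) says "Either Henry or Sam is a knight, but not both" - this is FALSE (a lie) because Henry is a knave and Sam is a knave.
- Sam (knave) says "Henry and I are different types" - this is FALSE (a lie) because Sam is a knave and Henry is a knave.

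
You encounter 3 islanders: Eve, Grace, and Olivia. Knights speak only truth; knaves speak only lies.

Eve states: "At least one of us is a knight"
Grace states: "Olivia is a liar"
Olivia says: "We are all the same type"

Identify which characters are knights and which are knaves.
Eve is a knight.
Grace is a knight.
Olivia is a knave.

Verification:
- Eve (knight) says "At least one of us is a knight" - this is TRUE because Eve and Grace are knights.
- Grace (knight) says "Olivia is a liar" - this is TRUE because Olivia is a knave.
- Olivia (knave) says "We are all the same type" - this is FALSE (a lie) because Eve and Grace are knights and Olivia is a knave.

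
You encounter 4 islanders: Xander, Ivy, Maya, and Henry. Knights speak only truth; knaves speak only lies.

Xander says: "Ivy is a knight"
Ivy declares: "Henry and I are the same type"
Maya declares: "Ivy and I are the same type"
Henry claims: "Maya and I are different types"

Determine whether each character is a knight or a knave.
Xander is a knight.
Ivy is a knight.
Maya is a knave.
Henry is a knight.

Verification:
- Xander (knight) says "Ivy is a knight" - this is TRUE because Ivy is a knight.
- Ivy (knight) says "Henry and I are the same type" - this is TRUE because Ivy is a knight and Henry is a knight.
- Maya (knave) says "Ivy and I are the same type" - this is FALSE (a lie) because Maya is a knave and Ivy is a knight.
- Henry (knight) says "Maya and I are different types" - this is TRUE because Henry is a knight and Maya is a knave.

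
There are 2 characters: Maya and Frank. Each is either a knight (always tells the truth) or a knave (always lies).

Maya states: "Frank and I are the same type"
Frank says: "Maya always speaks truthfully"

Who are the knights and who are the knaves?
Maya is a knight.
Frank is a knight.

Verification:
- Maya (knight) says "Frank and I are the same type" - this is TRUE because Maya is a knight and Frank is a knight.
- Frank (knight) says "Maya always speaks truthfully" - this is TRUE because Maya is a knight.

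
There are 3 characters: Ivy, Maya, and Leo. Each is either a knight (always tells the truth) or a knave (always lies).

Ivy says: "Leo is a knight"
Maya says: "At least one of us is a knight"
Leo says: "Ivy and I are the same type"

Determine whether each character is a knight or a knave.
Ivy is a knight.
Maya is a knight.
Leo is a knight.

Verification:
- Ivy (knight) says "Leo is a knight" - this is TRUE because Leo is a knight.
- Maya (knight) says "At least one of us is a knight" - this is TRUE because Ivy, Maya, and Leo are knights.
- Leo (knight) says "Ivy and I are the same type" - this is TRUE because Leo is a knight and Ivy is a knight.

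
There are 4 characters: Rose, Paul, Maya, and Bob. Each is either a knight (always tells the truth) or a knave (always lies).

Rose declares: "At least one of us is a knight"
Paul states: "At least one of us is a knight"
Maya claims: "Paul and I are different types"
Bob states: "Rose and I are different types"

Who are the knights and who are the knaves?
Rose is a knave.
Paul is a knave.
Maya is a knave.
Bob is a knave.

Verification:
- Rose (knave) says "At least one of us is a knight" - this is FALSE (a lie) because no one is a knight.
- Paul (knave) says "At least one of us is a knight" - this is FALSE (a lie) because no one is a knight.
- Maya (knave) says "Paul and I are different types" - this is FALSE (a lie) because Maya is a knave and Paul is a knave.
- Bob (knave) says "Rose and I are different types" - this is FALSE (a lie) because Bob is a knave and Rose is a knave.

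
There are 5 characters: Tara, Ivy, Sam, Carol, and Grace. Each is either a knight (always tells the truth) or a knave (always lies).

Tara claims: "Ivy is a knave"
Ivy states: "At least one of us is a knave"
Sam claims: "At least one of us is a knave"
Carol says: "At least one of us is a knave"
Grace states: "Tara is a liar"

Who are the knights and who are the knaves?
Tara is a knave.
Ivy is a knight.
Sam is a knight.
Carol is a knight.
Grace is a knight.

Verification:
- Tara (knave) says "Ivy is a knave" - this is FALSE (a lie) because Ivy is a knight.
- Ivy (knight) says "At least one of us is a knave" - this is TRUE because Tara is a knave.
- Sam (knight) says "At least one of us is a knave" - this is TRUE because Tara is a knave.
- Carol (knight) says "At least one of us is a knave" - this is TRUE because Tara is a knave.
- Grace (knight) says "Tara is a liar" - this is TRUE because Tara is a knave.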